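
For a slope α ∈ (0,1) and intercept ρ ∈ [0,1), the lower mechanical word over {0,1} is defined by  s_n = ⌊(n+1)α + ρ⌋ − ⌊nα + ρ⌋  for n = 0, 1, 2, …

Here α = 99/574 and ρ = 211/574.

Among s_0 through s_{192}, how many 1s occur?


#1s = Σ_{n=0}^{192} s_n = Σ_{n=0}^{192} (⌊(n+1)α+ρ⌋ − ⌊nα+ρ⌋)
the sum telescopes: every ⌊nα+ρ⌋ with 0 < n < 193 appears once with + and once with −, leaving ⌊193α+ρ⌋ − ⌊0·α+ρ⌋
193α + ρ = (193·99 + 211) / 574 = 19318/574
ρ = 211/574
⌊19318/574⌋ = 33,  ⌊211/574⌋ = 0
#1s = 33 − 0 = 33

33


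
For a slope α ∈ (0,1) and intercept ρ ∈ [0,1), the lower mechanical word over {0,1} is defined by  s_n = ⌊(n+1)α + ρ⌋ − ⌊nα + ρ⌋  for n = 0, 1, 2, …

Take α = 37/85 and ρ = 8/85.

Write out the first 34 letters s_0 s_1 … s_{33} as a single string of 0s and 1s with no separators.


0010101010010101001010100101010100

n=0: ⌊(1·37+8)/85⌋ − ⌊(0·37+8)/85⌋ = ⌊45/85⌋ − ⌊8/85⌋ = 0 − 0 = 0
n=1: ⌊(2·37+8)/85⌋ − ⌊(1·37+8)/85⌋ = ⌊82/85⌋ − ⌊45/85⌋ = 0 − 0 = 0
n=2: ⌊(3·37+8)/85⌋ − ⌊(2·37+8)/85⌋ = ⌊119/85⌋ − ⌊82/85⌋ = 1 − 0 = 1
n=3: ⌊(4·37+8)/85⌋ − ⌊(3·37+8)/85⌋ = ⌊156/85⌋ − ⌊119/85⌋ = 1 − 1 = 0
n=4: ⌊(5·37+8)/85⌋ − ⌊(4·37+8)/85⌋ = ⌊193/85⌋ − ⌊156/85⌋ = 2 − 1 = 1
n=5: ⌊(6·37+8)/85⌋ − ⌊(5·37+8)/85⌋ = ⌊230/85⌋ − ⌊193/85⌋ = 2 − 2 = 0
n=6: ⌊(7·37+8)/85⌋ − ⌊(6·37+8)/85⌋ = ⌊267/85⌋ − ⌊230/85⌋ = 3 − 2 = 1
n=7: ⌊(8·37+8)/85⌋ − ⌊(7·37+8)/85⌋ = ⌊304/85⌋ − ⌊267/85⌋ = 3 − 3 = 0
n=8: ⌊(9·37+8)/85⌋ − ⌊(8·37+8)/85⌋ = ⌊341/85⌋ − ⌊304/85⌋ = 4 − 3 = 1
n=9: ⌊(10·37+8)/85⌋ − ⌊(9·37+8)/85⌋ = ⌊378/85⌋ − ⌊341/85⌋ = 4 − 4 = 0
n=10: ⌊(11·37+8)/85⌋ − ⌊(10·37+8)/85⌋ = ⌊415/85⌋ − ⌊378/85⌋ = 4 − 4 = 0
n=11: ⌊(12·37+8)/85⌋ − ⌊(11·37+8)/85⌋ = ⌊452/85⌋ − ⌊415/85⌋ = 5 − 4 = 1
n=12: ⌊(13·37+8)/85⌋ − ⌊(12·37+8)/85⌋ = ⌊489/85⌋ − ⌊452/85⌋ = 5 − 5 = 0
n=13: ⌊(14·37+8)/85⌋ − ⌊(13·37+8)/85⌋ = ⌊526/85⌋ − ⌊489/85⌋ = 6 − 5 = 1
n=14: ⌊(15·37+8)/85⌋ − ⌊(14·37+8)/85⌋ = ⌊563/85⌋ − ⌊526/85⌋ = 6 − 6 = 0
n=15: ⌊(16·37+8)/85⌋ − ⌊(15·37+8)/85⌋ = ⌊600/85⌋ − ⌊563/85⌋ = 7 − 6 = 1
n=16: ⌊(17·37+8)/85⌋ − ⌊(16·37+8)/85⌋ = ⌊637/85⌋ − ⌊600/85⌋ = 7 − 7 = 0
n=17: ⌊(18·37+8)/85⌋ − ⌊(17·37+8)/85⌋ = ⌊674/85⌋ − ⌊637/85⌋ = 7 − 7 = 0
n=18: ⌊(19·37+8)/85⌋ − ⌊(18·37+8)/85⌋ = ⌊711/85⌋ − ⌊674/85⌋ = 8 − 7 = 1
n=19: ⌊(20·37+8)/85⌋ − ⌊(19·37+8)/85⌋ = ⌊748/85⌋ − ⌊711/85⌋ = 8 − 8 = 0
n=20: ⌊(21·37+8)/85⌋ − ⌊(20·37+8)/85⌋ = ⌊785/85⌋ − ⌊748/85⌋ = 9 − 8 = 1
n=21: ⌊(22·37+8)/85⌋ − ⌊(21·37+8)/85⌋ = ⌊822/85⌋ − ⌊785/85⌋ = 9 − 9 = 0
n=22: ⌊(23·37+8)/85⌋ − ⌊(22·37+8)/85⌋ = ⌊859/85⌋ − ⌊822/85⌋ = 10 − 9 = 1
n=23: ⌊(24·37+8)/85⌋ − ⌊(23·37+8)/85⌋ = ⌊896/85⌋ − ⌊859/85⌋ = 10 − 10 = 0
n=24: ⌊(25·37+8)/85⌋ − ⌊(24·37+8)/85⌋ = ⌊933/85⌋ − ⌊896/85⌋ = 10 − 10 = 0
n=25: ⌊(26·37+8)/85⌋ − ⌊(25·37+8)/85⌋ = ⌊970/85⌋ − ⌊933/85⌋ = 11 − 10 = 1
n=26: ⌊(27·37+8)/85⌋ − ⌊(26·37+8)/85⌋ = ⌊1007/85⌋ − ⌊970/85⌋ = 11 − 11 = 0
n=27: ⌊(28·37+8)/85⌋ − ⌊(27·37+8)/85⌋ = ⌊1044/85⌋ − ⌊1007/85⌋ = 12 − 11 = 1
n=28: ⌊(29·37+8)/85⌋ − ⌊(28·37+8)/85⌋ = ⌊1081/85⌋ − ⌊1044/85⌋ = 12 − 12 = 0
n=29: ⌊(30·37+8)/85⌋ − ⌊(29·37+8)/85⌋ = ⌊1118/85⌋ − ⌊1081/85⌋ = 13 − 12 = 1
n=30: ⌊(31·37+8)/85⌋ − ⌊(30·37+8)/85⌋ = ⌊1155/85⌋ − ⌊1118/85⌋ = 13 − 13 = 0
n=31: ⌊(32·37+8)/85⌋ − ⌊(31·37+8)/85⌋ = ⌊1192/85⌋ − ⌊1155/85⌋ = 14 − 13 = 1
n=32: ⌊(33·37+8)/85⌋ − ⌊(32·37+8)/85⌋ = ⌊1229/85⌋ − ⌊1192/85⌋ = 14 − 14 = 0
n=33: ⌊(34·37+8)/85⌋ − ⌊(33·37+8)/85⌋ = ⌊1266/85⌋ − ⌊1229/85⌋ = 14 − 14 = 0


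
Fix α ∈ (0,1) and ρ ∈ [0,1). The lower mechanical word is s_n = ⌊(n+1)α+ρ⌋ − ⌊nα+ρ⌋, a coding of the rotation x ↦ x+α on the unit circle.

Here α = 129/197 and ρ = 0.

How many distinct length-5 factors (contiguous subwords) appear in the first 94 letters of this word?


6

t_n = ⌊(n·129)/197⌋ for n = 0 … 94:
  n=0…9: ⌊0/197⌋=0 ⌊129/197⌋=0 ⌊258/197⌋=1 ⌊387/197⌋=1 ⌊516/197⌋=2 ⌊645/197⌋=3 ⌊774/197⌋=3 ⌊903/197⌋=4 ⌊1032/197⌋=5 ⌊1161/197⌋=5
  n=10…19: ⌊1290/197⌋=6 ⌊1419/197⌋=7 ⌊1548/197⌋=7 ⌊1677/197⌋=8 ⌊1806/197⌋=9 ⌊1935/197⌋=9 ⌊2064/197⌋=10 ⌊2193/197⌋=11 ⌊2322/197⌋=11 ⌊2451/197⌋=12
  n=20…29: ⌊2580/197⌋=13 ⌊2709/197⌋=13 ⌊2838/197⌋=14 ⌊2967/197⌋=15 ⌊3096/197⌋=15 ⌊3225/197⌋=16 ⌊3354/197⌋=17 ⌊3483/197⌋=17 ⌊3612/197⌋=18 ⌊3741/197⌋=18
  n=30…39: ⌊3870/197⌋=19 ⌊3999/197⌋=20 ⌊4128/197⌋=20 ⌊4257/197⌋=21 ⌊4386/197⌋=22 ⌊4515/197⌋=22 ⌊4644/197⌋=23 ⌊4773/197⌋=24 ⌊4902/197⌋=24 ⌊5031/197⌋=25
  n=40…49: ⌊5160/197⌋=26 ⌊5289/197⌋=26 ⌊5418/197⌋=27 ⌊5547/197⌋=28 ⌊5676/197⌋=28 ⌊5805/197⌋=29 ⌊5934/197⌋=30 ⌊6063/197⌋=30 ⌊6192/197⌋=31 ⌊6321/197⌋=32
  n=50…59: ⌊6450/197⌋=32 ⌊6579/197⌋=33 ⌊6708/197⌋=34 ⌊6837/197⌋=34 ⌊6966/197⌋=35 ⌊7095/197⌋=36 ⌊7224/197⌋=36 ⌊7353/197⌋=37 ⌊7482/197⌋=37 ⌊7611/197⌋=38
  n=60…69: ⌊7740/197⌋=39 ⌊7869/197⌋=39 ⌊7998/197⌋=40 ⌊8127/197⌋=41 ⌊8256/197⌋=41 ⌊8385/197⌋=42 ⌊8514/197⌋=43 ⌊8643/197⌋=43 ⌊8772/197⌋=44 ⌊8901/197⌋=45
  n=70…79: ⌊9030/197⌋=45 ⌊9159/197⌋=46 ⌊9288/197⌋=47 ⌊9417/197⌋=47 ⌊9546/197⌋=48 ⌊9675/197⌋=49 ⌊9804/197⌋=49 ⌊9933/197⌋=50 ⌊10062/197⌋=51 ⌊10191/197⌋=51
  n=80…89: ⌊10320/197⌋=52 ⌊10449/197⌋=53 ⌊10578/197⌋=53 ⌊10707/197⌋=54 ⌊10836/197⌋=55 ⌊10965/197⌋=55 ⌊11094/197⌋=56 ⌊11223/197⌋=56 ⌊11352/197⌋=57 ⌊11481/197⌋=58
  n=90…94: ⌊11610/197⌋=58 ⌊11739/197⌋=59 ⌊11868/197⌋=60 ⌊11997/197⌋=60 ⌊12126/197⌋=61
s_n = t_(n+1) − t_n for n = 0 … 93 gives
prefix = 0101101101101101101101101101011011011011011011011011011010110110110110110110110110110101101101
slide a length-5 window over [0..4] … [89..93] (90 windows); first occurrence of each distinct factor:
  [  0..  4] 01011
  [  1..  5] 10110
  [  2..  6] 01101
  [  3..  7] 11011
  [ 24.. 28] 11010
  [ 25.. 29] 10101
  (the other 84 windows repeat one of these)
distinct factors: {01011, 01101, 10101, 10110, 11010, 11011}
count = 6  (Sturmian bound for length 5 is 6)


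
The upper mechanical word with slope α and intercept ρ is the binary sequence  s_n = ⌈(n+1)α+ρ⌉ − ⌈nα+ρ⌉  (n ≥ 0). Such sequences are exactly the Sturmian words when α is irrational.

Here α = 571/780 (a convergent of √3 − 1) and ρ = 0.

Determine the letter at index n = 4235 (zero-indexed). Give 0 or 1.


(n+1)α + ρ = (4236·571) / 780 = 2418756/780
nα + ρ     = (4235·571) / 780 = 2418185/780
⌈2418756/780⌉ = 3101,  ⌈2418185/780⌉ = 3101
s_{4235} = 3101 − 3101 = 0

0


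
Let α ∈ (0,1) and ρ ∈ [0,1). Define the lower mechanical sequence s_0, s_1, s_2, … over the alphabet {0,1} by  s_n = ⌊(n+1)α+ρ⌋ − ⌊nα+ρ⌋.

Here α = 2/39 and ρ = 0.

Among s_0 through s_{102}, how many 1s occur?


#1s = Σ_{n=0}^{102} s_n = Σ_{n=0}^{102} (⌊(n+1)α+ρ⌋ − ⌊nα+ρ⌋)
the sum telescopes: every ⌊nα+ρ⌋ with 0 < n < 103 appears once with + and once with −, leaving ⌊103α+ρ⌋ − ⌊0·α+ρ⌋
103α + ρ = (103·2) / 39 = 206/39
ρ = 0/39
⌊206/39⌋ = 5,  ⌊0/39⌋ = 0
#1s = 5 − 0 = 5

5


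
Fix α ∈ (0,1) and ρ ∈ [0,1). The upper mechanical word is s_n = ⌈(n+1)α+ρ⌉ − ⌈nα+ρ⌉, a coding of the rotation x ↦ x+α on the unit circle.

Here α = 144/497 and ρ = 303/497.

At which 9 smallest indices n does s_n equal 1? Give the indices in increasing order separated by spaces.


n=0: ⌈447/497⌉−⌈303/497⌉ = 1−1 = 0
n=1: ⌈591/497⌉−⌈447/497⌉ = 2−1 = 1  ← one
n=2: ⌈735/497⌉−⌈591/497⌉ = 2−2 = 0
n=3: ⌈879/497⌉−⌈735/497⌉ = 2−2 = 0
n=4: ⌈1023/497⌉−⌈879/497⌉ = 3−2 = 1  ← one
n=5: ⌈1167/497⌉−⌈1023/497⌉ = 3−3 = 0
n=6: ⌈1311/497⌉−⌈1167/497⌉ = 3−3 = 0
n=7: ⌈1455/497⌉−⌈1311/497⌉ = 3−3 = 0
n=8: ⌈1599/497⌉−⌈1455/497⌉ = 4−3 = 1  ← one
n=9: ⌈1743/497⌉−⌈1599/497⌉ = 4−4 = 0
n=10: ⌈1887/497⌉−⌈1743/497⌉ = 4−4 = 0
n=11: ⌈2031/497⌉−⌈1887/497⌉ = 5−4 = 1  ← one
n=12: ⌈2175/497⌉−⌈2031/497⌉ = 5−5 = 0
n=13: ⌈2319/497⌉−⌈2175/497⌉ = 5−5 = 0
n=14: ⌈2463/497⌉−⌈2319/497⌉ = 5−5 = 0
n=15: ⌈2607/497⌉−⌈2463/497⌉ = 6−5 = 1  ← one
n=16: ⌈2751/497⌉−⌈2607/497⌉ = 6−6 = 0
n=17: ⌈2895/497⌉−⌈2751/497⌉ = 6−6 = 0
n=18: ⌈3039/497⌉−⌈2895/497⌉ = 7−6 = 1  ← one
n=19: ⌈3183/497⌉−⌈3039/497⌉ = 7−7 = 0
n=20: ⌈3327/497⌉−⌈3183/497⌉ = 7−7 = 0
n=21: ⌈3471/497⌉−⌈3327/497⌉ = 7−7 = 0
n=22: ⌈3615/497⌉−⌈3471/497⌉ = 8−7 = 1  ← one
n=23: ⌈3759/497⌉−⌈3615/497⌉ = 8−8 = 0
n=24: ⌈3903/497⌉−⌈3759/497⌉ = 8−8 = 0
n=25: ⌈4047/497⌉−⌈3903/497⌉ = 9−8 = 1  ← one
n=26: ⌈4191/497⌉−⌈4047/497⌉ = 9−9 = 0
n=27: ⌈4335/497⌉−⌈4191/497⌉ = 9−9 = 0
n=28: ⌈4479/497⌉−⌈4335/497⌉ = 10−9 = 1  ← one
positions of the first 9 ones: 1 4 8 11 15 18 22 25 28

1 4 8 11 15 18 22 25 28


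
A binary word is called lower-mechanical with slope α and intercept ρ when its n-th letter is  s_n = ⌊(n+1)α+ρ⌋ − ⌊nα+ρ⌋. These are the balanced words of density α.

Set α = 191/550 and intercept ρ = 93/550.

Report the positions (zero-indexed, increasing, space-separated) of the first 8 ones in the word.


2 5 8 11 13 16 19 22

n=0: ⌊284/550⌋−⌊93/550⌋ = 0−0 = 0
n=1: ⌊475/550⌋−⌊284/550⌋ = 0−0 = 0
n=2: ⌊666/550⌋−⌊475/550⌋ = 1−0 = 1  ← one
n=3: ⌊857/550⌋−⌊666/550⌋ = 1−1 = 0
n=4: ⌊1048/550⌋−⌊857/550⌋ = 1−1 = 0
n=5: ⌊1239/550⌋−⌊1048/550⌋ = 2−1 = 1  ← one
n=6: ⌊1430/550⌋−⌊1239/550⌋ = 2−2 = 0
n=7: ⌊1621/550⌋−⌊1430/550⌋ = 2−2 = 0
n=8: ⌊1812/550⌋−⌊1621/550⌋ = 3−2 = 1  ← one
n=9: ⌊2003/550⌋−⌊1812/550⌋ = 3−3 = 0
n=10: ⌊2194/550⌋−⌊2003/550⌋ = 3−3 = 0
n=11: ⌊2385/550⌋−⌊2194/550⌋ = 4−3 = 1  ← one
n=12: ⌊2576/550⌋−⌊2385/550⌋ = 4−4 = 0
n=13: ⌊2767/550⌋−⌊2576/550⌋ = 5−4 = 1  ← one
n=14: ⌊2958/550⌋−⌊2767/550⌋ = 5−5 = 0
n=15: ⌊3149/550⌋−⌊2958/550⌋ = 5−5 = 0
n=16: ⌊3340/550⌋−⌊3149/550⌋ = 6−5 = 1  ← one
n=17: ⌊3531/550⌋−⌊3340/550⌋ = 6−6 = 0
n=18: ⌊3722/550⌋−⌊3531/550⌋ = 6−6 = 0
n=19: ⌊3913/550⌋−⌊3722/550⌋ = 7−6 = 1  ← one
n=20: ⌊4104/550⌋−⌊3913/550⌋ = 7−7 = 0
n=21: ⌊4295/550⌋−⌊4104/550⌋ = 7−7 = 0
n=22: ⌊4486/550⌋−⌊4295/550⌋ = 8−7 = 1  ← one
positions of the first 8 ones: 2 5 8 11 13 16 19 22


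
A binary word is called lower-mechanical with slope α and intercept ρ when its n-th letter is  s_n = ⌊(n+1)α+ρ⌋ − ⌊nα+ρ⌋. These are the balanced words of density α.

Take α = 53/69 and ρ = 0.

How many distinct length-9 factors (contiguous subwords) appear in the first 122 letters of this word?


t_n = ⌊(n·53)/69⌋ for n = 0 … 122:
  n=0…9: ⌊0/69⌋=0 ⌊53/69⌋=0 ⌊106/69⌋=1 ⌊159/69⌋=2 ⌊212/69⌋=3 ⌊265/69⌋=3 ⌊318/69⌋=4 ⌊371/69⌋=5 ⌊424/69⌋=6 ⌊477/69⌋=6
  n=10…19: ⌊530/69⌋=7 ⌊583/69⌋=8 ⌊636/69⌋=9 ⌊689/69⌋=9 ⌊742/69⌋=10 ⌊795/69⌋=11 ⌊848/69⌋=12 ⌊901/69⌋=13 ⌊954/69⌋=13 ⌊1007/69⌋=14
  n=20…29: ⌊1060/69⌋=15 ⌊1113/69⌋=16 ⌊1166/69⌋=16 ⌊1219/69⌋=17 ⌊1272/69⌋=18 ⌊1325/69⌋=19 ⌊1378/69⌋=19 ⌊1431/69⌋=20 ⌊1484/69⌋=21 ⌊1537/69⌋=22
  n=30…39: ⌊1590/69⌋=23 ⌊1643/69⌋=23 ⌊1696/69⌋=24 ⌊1749/69⌋=25 ⌊1802/69⌋=26 ⌊1855/69⌋=26 ⌊1908/69⌋=27 ⌊1961/69⌋=28 ⌊2014/69⌋=29 ⌊2067/69⌋=29
  n=40…49: ⌊2120/69⌋=30 ⌊2173/69⌋=31 ⌊2226/69⌋=32 ⌊2279/69⌋=33 ⌊2332/69⌋=33 ⌊2385/69⌋=34 ⌊2438/69⌋=35 ⌊2491/69⌋=36 ⌊2544/69⌋=36 ⌊2597/69⌋=37
  n=50…59: ⌊2650/69⌋=38 ⌊2703/69⌋=39 ⌊2756/69⌋=39 ⌊2809/69⌋=40 ⌊2862/69⌋=41 ⌊2915/69⌋=42 ⌊2968/69⌋=43 ⌊3021/69⌋=43 ⌊3074/69⌋=44 ⌊3127/69⌋=45
  n=60…69: ⌊3180/69⌋=46 ⌊3233/69⌋=46 ⌊3286/69⌋=47 ⌊3339/69⌋=48 ⌊3392/69⌋=49 ⌊3445/69⌋=49 ⌊3498/69⌋=50 ⌊3551/69⌋=51 ⌊3604/69⌋=52 ⌊3657/69⌋=53
  n=70…79: ⌊3710/69⌋=53 ⌊3763/69⌋=54 ⌊3816/69⌋=55 ⌊3869/69⌋=56 ⌊3922/69⌋=56 ⌊3975/69⌋=57 ⌊4028/69⌋=58 ⌊4081/69⌋=59 ⌊4134/69⌋=59 ⌊4187/69⌋=60
  n=80…89: ⌊4240/69⌋=61 ⌊4293/69⌋=62 ⌊4346/69⌋=62 ⌊4399/69⌋=63 ⌊4452/69⌋=64 ⌊4505/69⌋=65 ⌊4558/69⌋=66 ⌊4611/69⌋=66 ⌊4664/69⌋=67 ⌊4717/69⌋=68
  n=90…99: ⌊4770/69⌋=69 ⌊4823/69⌋=69 ⌊4876/69⌋=70 ⌊4929/69⌋=71 ⌊4982/69⌋=72 ⌊5035/69⌋=72 ⌊5088/69⌋=73 ⌊5141/69⌋=74 ⌊5194/69⌋=75 ⌊5247/69⌋=76
  n=100…109: ⌊5300/69⌋=76 ⌊5353/69⌋=77 ⌊5406/69⌋=78 ⌊5459/69⌋=79 ⌊5512/69⌋=79 ⌊5565/69⌋=80 ⌊5618/69⌋=81 ⌊5671/69⌋=82 ⌊5724/69⌋=82 ⌊5777/69⌋=83
  n=110…119: ⌊5830/69⌋=84 ⌊5883/69⌋=85 ⌊5936/69⌋=86 ⌊5989/69⌋=86 ⌊6042/69⌋=87 ⌊6095/69⌋=88 ⌊6148/69⌋=89 ⌊6201/69⌋=89 ⌊6254/69⌋=90 ⌊6307/69⌋=91
  n=120…122: ⌊6360/69⌋=92 ⌊6413/69⌋=92 ⌊6466/69⌋=93
s_n = t_(n+1) − t_n for n = 0 … 121 gives
prefix = 01110111011101111011101110111101110111011110111011101111011101110111101110111011101111011101110111101110111011110111011101
slide a length-9 window over [0..8] … [113..121] (114 windows); first occurrence of each distinct factor:
  [  0..  8] 011101110
  [  1..  9] 111011101
  [  2.. 10] 110111011
  [  3.. 11] 101110111
  [  8.. 16] 011101111
  [  9.. 17] 111011110
  [ 10.. 18] 110111101
  [ 11.. 19] 101111011
  [ 12.. 20] 011110111
  [ 13.. 21] 111101110
  (the other 104 windows repeat one of these)
distinct factors: {011101110, 011101111, 011110111, 101110111, 101111011, 110111011, 110111101, 111011101, 111011110, 111101110}
count = 10  (Sturmian bound for length 9 is 10)

10


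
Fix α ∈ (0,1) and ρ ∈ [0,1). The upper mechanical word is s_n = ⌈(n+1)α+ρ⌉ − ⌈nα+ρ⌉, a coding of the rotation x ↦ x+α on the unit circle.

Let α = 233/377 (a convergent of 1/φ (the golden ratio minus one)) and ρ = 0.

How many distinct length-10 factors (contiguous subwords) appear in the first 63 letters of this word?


t_n = ⌈(n·233)/377⌉ for n = 0 … 63:
  n=0…9: ⌈0/377⌉=0 ⌈233/377⌉=1 ⌈466/377⌉=2 ⌈699/377⌉=2 ⌈932/377⌉=3 ⌈1165/377⌉=4 ⌈1398/377⌉=4 ⌈1631/377⌉=5 ⌈1864/377⌉=5 ⌈2097/377⌉=6
  n=10…19: ⌈2330/377⌉=7 ⌈2563/377⌉=7 ⌈2796/377⌉=8 ⌈3029/377⌉=9 ⌈3262/377⌉=9 ⌈3495/377⌉=10 ⌈3728/377⌉=10 ⌈3961/377⌉=11 ⌈4194/377⌉=12 ⌈4427/377⌉=12
  n=20…29: ⌈4660/377⌉=13 ⌈4893/377⌉=13 ⌈5126/377⌉=14 ⌈5359/377⌉=15 ⌈5592/377⌉=15 ⌈5825/377⌉=16 ⌈6058/377⌉=17 ⌈6291/377⌉=17 ⌈6524/377⌉=18 ⌈6757/377⌉=18
  n=30…39: ⌈6990/377⌉=19 ⌈7223/377⌉=20 ⌈7456/377⌉=20 ⌈7689/377⌉=21 ⌈7922/377⌉=22 ⌈8155/377⌉=22 ⌈8388/377⌉=23 ⌈8621/377⌉=23 ⌈8854/377⌉=24 ⌈9087/377⌉=25
  n=40…49: ⌈9320/377⌉=25 ⌈9553/377⌉=26 ⌈9786/377⌉=26 ⌈10019/377⌉=27 ⌈10252/377⌉=28 ⌈10485/377⌉=28 ⌈10718/377⌉=29 ⌈10951/377⌉=30 ⌈11184/377⌉=30 ⌈11417/377⌉=31
  n=50…59: ⌈11650/377⌉=31 ⌈11883/377⌉=32 ⌈12116/377⌉=33 ⌈12349/377⌉=33 ⌈12582/377⌉=34 ⌈12815/377⌉=34 ⌈13048/377⌉=35 ⌈13281/377⌉=36 ⌈13514/377⌉=36 ⌈13747/377⌉=37
  n=60…63: ⌈13980/377⌉=38 ⌈14213/377⌉=38 ⌈14446/377⌉=39 ⌈14679/377⌉=39
s_n = t_(n+1) − t_n for n = 0 … 62 gives
prefix = 110110101101101011010110110101101101011010110110101101011011010
slide a length-10 window over [0..9] … [53..62] (54 windows); first occurrence of each distinct factor:
  [  0..  9] 1101101011
  [  1.. 10] 1011010110
  [  2.. 11] 0110101101
  [  3.. 12] 1101011011
  [  4.. 13] 1010110110
  [  5.. 14] 0101101101
  [  6.. 15] 1011011010
  [  7.. 16] 0110110101
  [ 11.. 20] 1101011010
  [ 12.. 21] 1010110101
  [ 13.. 22] 0101101011
  (the other 43 windows repeat one of these)
distinct factors: {0101101011, 0101101101, 0110101101, 0110110101, 1010110101, 1010110110, 1011010110, 1011011010, 1101011010, 1101011011, 1101101011}
count = 11  (Sturmian bound for length 10 is 11)

11


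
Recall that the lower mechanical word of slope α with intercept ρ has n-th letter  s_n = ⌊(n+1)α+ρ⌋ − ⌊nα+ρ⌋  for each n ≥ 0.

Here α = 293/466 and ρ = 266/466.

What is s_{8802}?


1

(n+1)α + ρ = (8803·293 + 266) / 466 = 2579545/466
nα + ρ     = (8802·293 + 266) / 466 = 2579252/466
⌊2579545/466⌋ = 5535,  ⌊2579252/466⌋ = 5534
s_{8802} = 5535 − 5534 = 1


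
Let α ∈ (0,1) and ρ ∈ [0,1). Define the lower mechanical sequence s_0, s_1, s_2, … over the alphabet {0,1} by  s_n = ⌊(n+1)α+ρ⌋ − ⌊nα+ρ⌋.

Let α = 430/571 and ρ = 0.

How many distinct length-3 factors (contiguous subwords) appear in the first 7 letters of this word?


t_n = ⌊(n·430)/571⌋ for n = 0 … 7:
  n=0…7: ⌊0/571⌋=0 ⌊430/571⌋=0 ⌊860/571⌋=1 ⌊1290/571⌋=2 ⌊1720/571⌋=3 ⌊2150/571⌋=3 ⌊2580/571⌋=4 ⌊3010/571⌋=5
s_n = t_(n+1) − t_n for n = 0 … 6 gives
prefix = 0111011
slide a length-3 window over [0..2] … [4..6] (5 windows); first occurrence of each distinct factor:
  [  0..  2] 011
  [  1..  3] 111
  [  2..  4] 110
  [  3..  5] 101
  (the other 1 window repeats one of these)
distinct factors: {011, 101, 110, 111}
count = 4  (Sturmian bound for length 3 is 4)

4


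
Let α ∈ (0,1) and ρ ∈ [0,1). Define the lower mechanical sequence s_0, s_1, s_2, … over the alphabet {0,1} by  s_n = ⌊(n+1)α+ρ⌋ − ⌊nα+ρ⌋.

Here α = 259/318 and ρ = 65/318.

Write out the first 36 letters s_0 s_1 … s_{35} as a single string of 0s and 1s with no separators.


101111011110111110111101111101111011

n=0: ⌊(1·259+65)/318⌋ − ⌊(0·259+65)/318⌋ = ⌊324/318⌋ − ⌊65/318⌋ = 1 − 0 = 1
n=1: ⌊(2·259+65)/318⌋ − ⌊(1·259+65)/318⌋ = ⌊583/318⌋ − ⌊324/318⌋ = 1 − 1 = 0
n=2: ⌊(3·259+65)/318⌋ − ⌊(2·259+65)/318⌋ = ⌊842/318⌋ − ⌊583/318⌋ = 2 − 1 = 1
n=3: ⌊(4·259+65)/318⌋ − ⌊(3·259+65)/318⌋ = ⌊1101/318⌋ − ⌊842/318⌋ = 3 − 2 = 1
n=4: ⌊(5·259+65)/318⌋ − ⌊(4·259+65)/318⌋ = ⌊1360/318⌋ − ⌊1101/318⌋ = 4 − 3 = 1
n=5: ⌊(6·259+65)/318⌋ − ⌊(5·259+65)/318⌋ = ⌊1619/318⌋ − ⌊1360/318⌋ = 5 − 4 = 1
n=6: ⌊(7·259+65)/318⌋ − ⌊(6·259+65)/318⌋ = ⌊1878/318⌋ − ⌊1619/318⌋ = 5 − 5 = 0
n=7: ⌊(8·259+65)/318⌋ − ⌊(7·259+65)/318⌋ = ⌊2137/318⌋ − ⌊1878/318⌋ = 6 − 5 = 1
n=8: ⌊(9·259+65)/318⌋ − ⌊(8·259+65)/318⌋ = ⌊2396/318⌋ − ⌊2137/318⌋ = 7 − 6 = 1
n=9: ⌊(10·259+65)/318⌋ − ⌊(9·259+65)/318⌋ = ⌊2655/318⌋ − ⌊2396/318⌋ = 8 − 7 = 1
n=10: ⌊(11·259+65)/318⌋ − ⌊(10·259+65)/318⌋ = ⌊2914/318⌋ − ⌊2655/318⌋ = 9 − 8 = 1
n=11: ⌊(12·259+65)/318⌋ − ⌊(11·259+65)/318⌋ = ⌊3173/318⌋ − ⌊2914/318⌋ = 9 − 9 = 0
n=12: ⌊(13·259+65)/318⌋ − ⌊(12·259+65)/318⌋ = ⌊3432/318⌋ − ⌊3173/318⌋ = 10 − 9 = 1
n=13: ⌊(14·259+65)/318⌋ − ⌊(13·259+65)/318⌋ = ⌊3691/318⌋ − ⌊3432/318⌋ = 11 − 10 = 1
n=14: ⌊(15·259+65)/318⌋ − ⌊(14·259+65)/318⌋ = ⌊3950/318⌋ − ⌊3691/318⌋ = 12 − 11 = 1
n=15: ⌊(16·259+65)/318⌋ − ⌊(15·259+65)/318⌋ = ⌊4209/318⌋ − ⌊3950/318⌋ = 13 − 12 = 1
n=16: ⌊(17·259+65)/318⌋ − ⌊(16·259+65)/318⌋ = ⌊4468/318⌋ − ⌊4209/318⌋ = 14 − 13 = 1
n=17: ⌊(18·259+65)/318⌋ − ⌊(17·259+65)/318⌋ = ⌊4727/318⌋ − ⌊4468/318⌋ = 14 − 14 = 0
n=18: ⌊(19·259+65)/318⌋ − ⌊(18·259+65)/318⌋ = ⌊4986/318⌋ − ⌊4727/318⌋ = 15 − 14 = 1
n=19: ⌊(20·259+65)/318⌋ − ⌊(19·259+65)/318⌋ = ⌊5245/318⌋ − ⌊4986/318⌋ = 16 − 15 = 1
n=20: ⌊(21·259+65)/318⌋ − ⌊(20·259+65)/318⌋ = ⌊5504/318⌋ − ⌊5245/318⌋ = 17 − 16 = 1
n=21: ⌊(22·259+65)/318⌋ − ⌊(21·259+65)/318⌋ = ⌊5763/318⌋ − ⌊5504/318⌋ = 18 − 17 = 1
n=22: ⌊(23·259+65)/318⌋ − ⌊(22·259+65)/318⌋ = ⌊6022/318⌋ − ⌊5763/318⌋ = 18 − 18 = 0
n=23: ⌊(24·259+65)/318⌋ − ⌊(23·259+65)/318⌋ = ⌊6281/318⌋ − ⌊6022/318⌋ = 19 − 18 = 1
n=24: ⌊(25·259+65)/318⌋ − ⌊(24·259+65)/318⌋ = ⌊6540/318⌋ − ⌊6281/318⌋ = 20 − 19 = 1
n=25: ⌊(26·259+65)/318⌋ − ⌊(25·259+65)/318⌋ = ⌊6799/318⌋ − ⌊6540/318⌋ = 21 − 20 = 1
n=26: ⌊(27·259+65)/318⌋ − ⌊(26·259+65)/318⌋ = ⌊7058/318⌋ − ⌊6799/318⌋ = 22 − 21 = 1
n=27: ⌊(28·259+65)/318⌋ − ⌊(27·259+65)/318⌋ = ⌊7317/318⌋ − ⌊7058/318⌋ = 23 − 22 = 1
n=28: ⌊(29·259+65)/318⌋ − ⌊(28·259+65)/318⌋ = ⌊7576/318⌋ − ⌊7317/318⌋ = 23 − 23 = 0
n=29: ⌊(30·259+65)/318⌋ − ⌊(29·259+65)/318⌋ = ⌊7835/318⌋ − ⌊7576/318⌋ = 24 − 23 = 1
n=30: ⌊(31·259+65)/318⌋ − ⌊(30·259+65)/318⌋ = ⌊8094/318⌋ − ⌊7835/318⌋ = 25 − 24 = 1
n=31: ⌊(32·259+65)/318⌋ − ⌊(31·259+65)/318⌋ = ⌊8353/318⌋ − ⌊8094/318⌋ = 26 − 25 = 1
n=32: ⌊(33·259+65)/318⌋ − ⌊(32·259+65)/318⌋ = ⌊8612/318⌋ − ⌊8353/318⌋ = 27 − 26 = 1
n=33: ⌊(34·259+65)/318⌋ − ⌊(33·259+65)/318⌋ = ⌊8871/318⌋ − ⌊8612/318⌋ = 27 − 27 = 0
n=34: ⌊(35·259+65)/318⌋ − ⌊(34·259+65)/318⌋ = ⌊9130/318⌋ − ⌊8871/318⌋ = 28 − 27 = 1
n=35: ⌊(36·259+65)/318⌋ − ⌊(35·259+65)/318⌋ = ⌊9389/318⌋ − ⌊9130/318⌋ = 29 − 28 = 1


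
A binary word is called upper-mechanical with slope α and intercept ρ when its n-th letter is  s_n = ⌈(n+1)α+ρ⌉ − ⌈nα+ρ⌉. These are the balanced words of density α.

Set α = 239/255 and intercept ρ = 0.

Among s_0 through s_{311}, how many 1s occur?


#1s = Σ_{n=0}^{311} s_n = Σ_{n=0}^{311} (⌈(n+1)α+ρ⌉ − ⌈nα+ρ⌉)
the sum telescopes: every ⌈nα+ρ⌉ with 0 < n < 312 appears once with + and once with −, leaving ⌈312α+ρ⌉ − ⌈0·α+ρ⌉
312α + ρ = (312·239) / 255 = 74568/255
ρ = 0/255
⌈74568/255⌉ = 293,  ⌈0/255⌉ = 0
#1s = 293 − 0 = 293

293


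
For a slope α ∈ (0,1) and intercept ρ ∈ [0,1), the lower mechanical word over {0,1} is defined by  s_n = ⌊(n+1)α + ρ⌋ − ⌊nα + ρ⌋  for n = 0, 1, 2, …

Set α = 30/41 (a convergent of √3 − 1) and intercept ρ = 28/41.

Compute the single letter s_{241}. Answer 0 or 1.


0

(n+1)α + ρ = (242·30 + 28) / 41 = 7288/41
nα + ρ     = (241·30 + 28) / 41 = 7258/41
⌊7288/41⌋ = 177,  ⌊7258/41⌋ = 177
s_{241} = 177 − 177 = 0


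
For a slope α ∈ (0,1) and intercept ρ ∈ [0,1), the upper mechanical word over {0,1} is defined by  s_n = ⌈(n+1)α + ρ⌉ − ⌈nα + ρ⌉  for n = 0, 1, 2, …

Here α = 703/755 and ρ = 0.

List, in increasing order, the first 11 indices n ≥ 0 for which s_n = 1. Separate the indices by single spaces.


0 1 2 3 4 5 6 7 8 9 10

n=0: ⌈703/755⌉−⌈0/755⌉ = 1−0 = 1  ← one
n=1: ⌈1406/755⌉−⌈703/755⌉ = 2−1 = 1  ← one
n=2: ⌈2109/755⌉−⌈1406/755⌉ = 3−2 = 1  ← one
n=3: ⌈2812/755⌉−⌈2109/755⌉ = 4−3 = 1  ← one
n=4: ⌈3515/755⌉−⌈2812/755⌉ = 5−4 = 1  ← one
n=5: ⌈4218/755⌉−⌈3515/755⌉ = 6−5 = 1  ← one
n=6: ⌈4921/755⌉−⌈4218/755⌉ = 7−6 = 1  ← one
n=7: ⌈5624/755⌉−⌈4921/755⌉ = 8−7 = 1  ← one
n=8: ⌈6327/755⌉−⌈5624/755⌉ = 9−8 = 1  ← one
n=9: ⌈7030/755⌉−⌈6327/755⌉ = 10−9 = 1  ← one
n=10: ⌈7733/755⌉−⌈7030/755⌉ = 11−10 = 1  ← one
positions of the first 11 ones: 0 1 2 3 4 5 6 7 8 9 10


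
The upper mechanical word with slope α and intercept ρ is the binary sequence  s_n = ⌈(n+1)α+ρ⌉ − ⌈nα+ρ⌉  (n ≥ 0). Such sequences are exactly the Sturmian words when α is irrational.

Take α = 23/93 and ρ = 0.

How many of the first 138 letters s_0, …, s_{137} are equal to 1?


35

#1s = Σ_{n=0}^{137} s_n = Σ_{n=0}^{137} (⌈(n+1)α+ρ⌉ − ⌈nα+ρ⌉)
the sum telescopes: every ⌈nα+ρ⌉ with 0 < n < 138 appears once with + and once with −, leaving ⌈138α+ρ⌉ − ⌈0·α+ρ⌉
138α + ρ = (138·23) / 93 = 3174/93
ρ = 0/93
⌈3174/93⌉ = 35,  ⌈0/93⌉ = 0
#1s = 35 − 0 = 35


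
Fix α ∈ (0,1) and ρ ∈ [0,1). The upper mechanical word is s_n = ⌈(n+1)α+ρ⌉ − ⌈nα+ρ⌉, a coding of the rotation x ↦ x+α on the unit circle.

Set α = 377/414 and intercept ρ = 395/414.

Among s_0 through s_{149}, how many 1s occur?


#1s = Σ_{n=0}^{149} s_n = Σ_{n=0}^{149} (⌈(n+1)α+ρ⌉ − ⌈nα+ρ⌉)
the sum telescopes: every ⌈nα+ρ⌉ with 0 < n < 150 appears once with + and once with −, leaving ⌈150α+ρ⌉ − ⌈0·α+ρ⌉
150α + ρ = (150·377 + 395) / 414 = 56945/414
ρ = 395/414
⌈56945/414⌉ = 138,  ⌈395/414⌉ = 1
#1s = 138 − 1 = 137

137


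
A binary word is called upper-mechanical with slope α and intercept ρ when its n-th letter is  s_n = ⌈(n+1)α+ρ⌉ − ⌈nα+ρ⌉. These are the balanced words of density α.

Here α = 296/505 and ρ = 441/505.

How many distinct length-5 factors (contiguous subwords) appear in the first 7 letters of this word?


t_n = ⌈(n·296+441)/505⌉ for n = 0 … 7:
  n=0…7: ⌈441/505⌉=1 ⌈737/505⌉=2 ⌈1033/505⌉=3 ⌈1329/505⌉=3 ⌈1625/505⌉=4 ⌈1921/505⌉=4 ⌈2217/505⌉=5 ⌈2513/505⌉=5
s_n = t_(n+1) − t_n for n = 0 … 6 gives
prefix = 1101010
slide a length-5 window over [0..4] … [2..6] (3 windows); first occurrence of each distinct factor:
  [  0..  4] 11010
  [  1..  5] 10101
  [  2..  6] 01010
distinct factors: {01010, 10101, 11010}
count = 3  (Sturmian bound for length 5 is 6)

3


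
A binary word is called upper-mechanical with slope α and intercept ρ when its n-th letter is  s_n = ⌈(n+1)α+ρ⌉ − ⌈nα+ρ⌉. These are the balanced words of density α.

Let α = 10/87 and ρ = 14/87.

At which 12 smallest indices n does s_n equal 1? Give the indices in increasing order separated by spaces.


n=0: ⌈24/87⌉−⌈14/87⌉ = 1−1 = 0
n=1: ⌈34/87⌉−⌈24/87⌉ = 1−1 = 0
  …
n=7: ⌈94/87⌉−⌈84/87⌉ = 2−1 = 1  ← one
n=8: ⌈104/87⌉−⌈94/87⌉ = 2−2 = 0
n=9: ⌈114/87⌉−⌈104/87⌉ = 2−2 = 0
  …
n=16: ⌈184/87⌉−⌈174/87⌉ = 3−2 = 1  ← one
n=17: ⌈194/87⌉−⌈184/87⌉ = 3−3 = 0
n=18: ⌈204/87⌉−⌈194/87⌉ = 3−3 = 0
  …
n=24: ⌈264/87⌉−⌈254/87⌉ = 4−3 = 1  ← one
n=25: ⌈274/87⌉−⌈264/87⌉ = 4−4 = 0
n=26: ⌈284/87⌉−⌈274/87⌉ = 4−4 = 0
  …
n=33: ⌈354/87⌉−⌈344/87⌉ = 5−4 = 1  ← one
n=34: ⌈364/87⌉−⌈354/87⌉ = 5−5 = 0
n=35: ⌈374/87⌉−⌈364/87⌉ = 5−5 = 0
  …
n=42: ⌈444/87⌉−⌈434/87⌉ = 6−5 = 1  ← one
n=43: ⌈454/87⌉−⌈444/87⌉ = 6−6 = 0
n=44: ⌈464/87⌉−⌈454/87⌉ = 6−6 = 0
  …
n=50: ⌈524/87⌉−⌈514/87⌉ = 7−6 = 1  ← one
n=51: ⌈534/87⌉−⌈524/87⌉ = 7−7 = 0
n=52: ⌈544/87⌉−⌈534/87⌉ = 7−7 = 0
  …
n=59: ⌈614/87⌉−⌈604/87⌉ = 8−7 = 1  ← one
n=60: ⌈624/87⌉−⌈614/87⌉ = 8−8 = 0
n=61: ⌈634/87⌉−⌈624/87⌉ = 8−8 = 0
  …
n=68: ⌈704/87⌉−⌈694/87⌉ = 9−8 = 1  ← one
n=69: ⌈714/87⌉−⌈704/87⌉ = 9−9 = 0
n=70: ⌈724/87⌉−⌈714/87⌉ = 9−9 = 0
  …
n=76: ⌈784/87⌉−⌈774/87⌉ = 10−9 = 1  ← one
n=77: ⌈794/87⌉−⌈784/87⌉ = 10−10 = 0
n=78: ⌈804/87⌉−⌈794/87⌉ = 10−10 = 0
  …
n=85: ⌈874/87⌉−⌈864/87⌉ = 11−10 = 1  ← one
n=86: ⌈884/87⌉−⌈874/87⌉ = 11−11 = 0
n=87: ⌈894/87⌉−⌈884/87⌉ = 11−11 = 0
  …
n=94: ⌈964/87⌉−⌈954/87⌉ = 12−11 = 1  ← one
n=95: ⌈974/87⌉−⌈964/87⌉ = 12−12 = 0
n=96: ⌈984/87⌉−⌈974/87⌉ = 12−12 = 0
  …
n=103: ⌈1054/87⌉−⌈1044/87⌉ = 13−12 = 1  ← one
positions of the first 12 ones: 7 16 24 33 42 50 59 68 76 85 94 103

7 16 24 33 42 50 59 68 76 85 94 103


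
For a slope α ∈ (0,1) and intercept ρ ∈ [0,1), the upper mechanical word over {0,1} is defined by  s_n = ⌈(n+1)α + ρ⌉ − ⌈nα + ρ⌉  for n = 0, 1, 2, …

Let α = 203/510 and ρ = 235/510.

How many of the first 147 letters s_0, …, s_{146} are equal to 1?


#1s = Σ_{n=0}^{146} s_n = Σ_{n=0}^{146} (⌈(n+1)α+ρ⌉ − ⌈nα+ρ⌉)
the sum telescopes: every ⌈nα+ρ⌉ with 0 < n < 147 appears once with + and once with −, leaving ⌈147α+ρ⌉ − ⌈0·α+ρ⌉
147α + ρ = (147·203 + 235) / 510 = 30076/510
ρ = 235/510
⌈30076/510⌉ = 59,  ⌈235/510⌉ = 1
#1s = 59 − 1 = 58

58


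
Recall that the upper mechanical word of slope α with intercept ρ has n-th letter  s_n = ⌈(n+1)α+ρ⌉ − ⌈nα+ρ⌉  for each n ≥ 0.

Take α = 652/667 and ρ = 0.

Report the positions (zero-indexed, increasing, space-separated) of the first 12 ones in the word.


n=0: ⌈652/667⌉−⌈0/667⌉ = 1−0 = 1  ← one
n=1: ⌈1304/667⌉−⌈652/667⌉ = 2−1 = 1  ← one
n=2: ⌈1956/667⌉−⌈1304/667⌉ = 3−2 = 1  ← one
n=3: ⌈2608/667⌉−⌈1956/667⌉ = 4−3 = 1  ← one
n=4: ⌈3260/667⌉−⌈2608/667⌉ = 5−4 = 1  ← one
n=5: ⌈3912/667⌉−⌈3260/667⌉ = 6−5 = 1  ← one
n=6: ⌈4564/667⌉−⌈3912/667⌉ = 7−6 = 1  ← one
n=7: ⌈5216/667⌉−⌈4564/667⌉ = 8−7 = 1  ← one
n=8: ⌈5868/667⌉−⌈5216/667⌉ = 9−8 = 1  ← one
n=9: ⌈6520/667⌉−⌈5868/667⌉ = 10−9 = 1  ← one
n=10: ⌈7172/667⌉−⌈6520/667⌉ = 11−10 = 1  ← one
n=11: ⌈7824/667⌉−⌈7172/667⌉ = 12−11 = 1  ← one
positions of the first 12 ones: 0 1 2 3 4 5 6 7 8 9 10 11

0 1 2 3 4 5 6 7 8 9 10 11


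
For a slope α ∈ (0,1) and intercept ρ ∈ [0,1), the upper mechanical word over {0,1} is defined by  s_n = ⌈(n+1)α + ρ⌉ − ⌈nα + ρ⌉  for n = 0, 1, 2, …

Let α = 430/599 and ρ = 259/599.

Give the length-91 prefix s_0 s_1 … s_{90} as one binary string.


n=0: ⌈(1·430+259)/599⌉ − ⌈(0·430+259)/599⌉ = ⌈689/599⌉ − ⌈259/599⌉ = 2 − 1 = 1
n=1: ⌈(2·430+259)/599⌉ − ⌈(1·430+259)/599⌉ = ⌈1119/599⌉ − ⌈689/599⌉ = 2 − 2 = 0
n=2: ⌈(3·430+259)/599⌉ − ⌈(2·430+259)/599⌉ = ⌈1549/599⌉ − ⌈1119/599⌉ = 3 − 2 = 1
n=3: ⌈(4·430+259)/599⌉ − ⌈(3·430+259)/599⌉ = ⌈1979/599⌉ − ⌈1549/599⌉ = 4 − 3 = 1
n=4: ⌈(5·430+259)/599⌉ − ⌈(4·430+259)/599⌉ = ⌈2409/599⌉ − ⌈1979/599⌉ = 5 − 4 = 1
n=5: ⌈(6·430+259)/599⌉ − ⌈(5·430+259)/599⌉ = ⌈2839/599⌉ − ⌈2409/599⌉ = 5 − 5 = 0
n=6: ⌈(7·430+259)/599⌉ − ⌈(6·430+259)/599⌉ = ⌈3269/599⌉ − ⌈2839/599⌉ = 6 − 5 = 1
n=7: ⌈(8·430+259)/599⌉ − ⌈(7·430+259)/599⌉ = ⌈3699/599⌉ − ⌈3269/599⌉ = 7 − 6 = 1
n=8: ⌈(9·430+259)/599⌉ − ⌈(8·430+259)/599⌉ = ⌈4129/599⌉ − ⌈3699/599⌉ = 7 − 7 = 0
n=9: ⌈(10·430+259)/599⌉ − ⌈(9·430+259)/599⌉ = ⌈4559/599⌉ − ⌈4129/599⌉ = 8 − 7 = 1
n=10: ⌈(11·430+259)/599⌉ − ⌈(10·430+259)/599⌉ = ⌈4989/599⌉ − ⌈4559/599⌉ = 9 − 8 = 1
n=11: ⌈(12·430+259)/599⌉ − ⌈(11·430+259)/599⌉ = ⌈5419/599⌉ − ⌈4989/599⌉ = 10 − 9 = 1
n=12: ⌈(13·430+259)/599⌉ − ⌈(12·430+259)/599⌉ = ⌈5849/599⌉ − ⌈5419/599⌉ = 10 − 10 = 0
n=13: ⌈(14·430+259)/599⌉ − ⌈(13·430+259)/599⌉ = ⌈6279/599⌉ − ⌈5849/599⌉ = 11 − 10 = 1
n=14: ⌈(15·430+259)/599⌉ − ⌈(14·430+259)/599⌉ = ⌈6709/599⌉ − ⌈6279/599⌉ = 12 − 11 = 1
n=15: ⌈(16·430+259)/599⌉ − ⌈(15·430+259)/599⌉ = ⌈7139/599⌉ − ⌈6709/599⌉ = 12 − 12 = 0
n=16: ⌈(17·430+259)/599⌉ − ⌈(16·430+259)/599⌉ = ⌈7569/599⌉ − ⌈7139/599⌉ = 13 − 12 = 1
n=17: ⌈(18·430+259)/599⌉ − ⌈(17·430+259)/599⌉ = ⌈7999/599⌉ − ⌈7569/599⌉ = 14 − 13 = 1
n=18: ⌈(19·430+259)/599⌉ − ⌈(18·430+259)/599⌉ = ⌈8429/599⌉ − ⌈7999/599⌉ = 15 − 14 = 1
n=19: ⌈(20·430+259)/599⌉ − ⌈(19·430+259)/599⌉ = ⌈8859/599⌉ − ⌈8429/599⌉ = 15 − 15 = 0
n=20: ⌈(21·430+259)/599⌉ − ⌈(20·430+259)/599⌉ = ⌈9289/599⌉ − ⌈8859/599⌉ = 16 − 15 = 1
n=21: ⌈(22·430+259)/599⌉ − ⌈(21·430+259)/599⌉ = ⌈9719/599⌉ − ⌈9289/599⌉ = 17 − 16 = 1
n=22: ⌈(23·430+259)/599⌉ − ⌈(22·430+259)/599⌉ = ⌈10149/599⌉ − ⌈9719/599⌉ = 17 − 17 = 0
n=23: ⌈(24·430+259)/599⌉ − ⌈(23·430+259)/599⌉ = ⌈10579/599⌉ − ⌈10149/599⌉ = 18 − 17 = 1
n=24: ⌈(25·430+259)/599⌉ − ⌈(24·430+259)/599⌉ = ⌈11009/599⌉ − ⌈10579/599⌉ = 19 − 18 = 1
n=25: ⌈(26·430+259)/599⌉ − ⌈(25·430+259)/599⌉ = ⌈11439/599⌉ − ⌈11009/599⌉ = 20 − 19 = 1
n=26: ⌈(27·430+259)/599⌉ − ⌈(26·430+259)/599⌉ = ⌈11869/599⌉ − ⌈11439/599⌉ = 20 − 20 = 0
n=27: ⌈(28·430+259)/599⌉ − ⌈(27·430+259)/599⌉ = ⌈12299/599⌉ − ⌈11869/599⌉ = 21 − 20 = 1
n=28: ⌈(29·430+259)/599⌉ − ⌈(28·430+259)/599⌉ = ⌈12729/599⌉ − ⌈12299/599⌉ = 22 − 21 = 1
n=29: ⌈(30·430+259)/599⌉ − ⌈(29·430+259)/599⌉ = ⌈13159/599⌉ − ⌈12729/599⌉ = 22 − 22 = 0
n=30: ⌈(31·430+259)/599⌉ − ⌈(30·430+259)/599⌉ = ⌈13589/599⌉ − ⌈13159/599⌉ = 23 − 22 = 1
n=31: ⌈(32·430+259)/599⌉ − ⌈(31·430+259)/599⌉ = ⌈14019/599⌉ − ⌈13589/599⌉ = 24 − 23 = 1
n=32: ⌈(33·430+259)/599⌉ − ⌈(32·430+259)/599⌉ = ⌈14449/599⌉ − ⌈14019/599⌉ = 25 − 24 = 1
n=33: ⌈(34·430+259)/599⌉ − ⌈(33·430+259)/599⌉ = ⌈14879/599⌉ − ⌈14449/599⌉ = 25 − 25 = 0
n=34: ⌈(35·430+259)/599⌉ − ⌈(34·430+259)/599⌉ = ⌈15309/599⌉ − ⌈14879/599⌉ = 26 − 25 = 1
n=35: ⌈(36·430+259)/599⌉ − ⌈(35·430+259)/599⌉ = ⌈15739/599⌉ − ⌈15309/599⌉ = 27 − 26 = 1
n=36: ⌈(37·430+259)/599⌉ − ⌈(36·430+259)/599⌉ = ⌈16169/599⌉ − ⌈15739/599⌉ = 27 − 27 = 0
n=37: ⌈(38·430+259)/599⌉ − ⌈(37·430+259)/599⌉ = ⌈16599/599⌉ − ⌈16169/599⌉ = 28 − 27 = 1
n=38: ⌈(39·430+259)/599⌉ − ⌈(38·430+259)/599⌉ = ⌈17029/599⌉ − ⌈16599/599⌉ = 29 − 28 = 1
n=39: ⌈(40·430+259)/599⌉ − ⌈(39·430+259)/599⌉ = ⌈17459/599⌉ − ⌈17029/599⌉ = 30 − 29 = 1
n=40: ⌈(41·430+259)/599⌉ − ⌈(40·430+259)/599⌉ = ⌈17889/599⌉ − ⌈17459/599⌉ = 30 − 30 = 0
n=41: ⌈(42·430+259)/599⌉ − ⌈(41·430+259)/599⌉ = ⌈18319/599⌉ − ⌈17889/599⌉ = 31 − 30 = 1
n=42: ⌈(43·430+259)/599⌉ − ⌈(42·430+259)/599⌉ = ⌈18749/599⌉ − ⌈18319/599⌉ = 32 − 31 = 1
n=43: ⌈(44·430+259)/599⌉ − ⌈(43·430+259)/599⌉ = ⌈19179/599⌉ − ⌈18749/599⌉ = 33 − 32 = 1
n=44: ⌈(45·430+259)/599⌉ − ⌈(44·430+259)/599⌉ = ⌈19609/599⌉ − ⌈19179/599⌉ = 33 − 33 = 0
n=45: ⌈(46·430+259)/599⌉ − ⌈(45·430+259)/599⌉ = ⌈20039/599⌉ − ⌈19609/599⌉ = 34 − 33 = 1
n=46: ⌈(47·430+259)/599⌉ − ⌈(46·430+259)/599⌉ = ⌈20469/599⌉ − ⌈20039/599⌉ = 35 − 34 = 1
n=47: ⌈(48·430+259)/599⌉ − ⌈(47·430+259)/599⌉ = ⌈20899/599⌉ − ⌈20469/599⌉ = 35 − 35 = 0
n=48: ⌈(49·430+259)/599⌉ − ⌈(48·430+259)/599⌉ = ⌈21329/599⌉ − ⌈20899/599⌉ = 36 − 35 = 1
n=49: ⌈(50·430+259)/599⌉ − ⌈(49·430+259)/599⌉ = ⌈21759/599⌉ − ⌈21329/599⌉ = 37 − 36 = 1
n=50: ⌈(51·430+259)/599⌉ − ⌈(50·430+259)/599⌉ = ⌈22189/599⌉ − ⌈21759/599⌉ = 38 − 37 = 1
n=51: ⌈(52·430+259)/599⌉ − ⌈(51·430+259)/599⌉ = ⌈22619/599⌉ − ⌈22189/599⌉ = 38 − 38 = 0
n=52: ⌈(53·430+259)/599⌉ − ⌈(52·430+259)/599⌉ = ⌈23049/599⌉ − ⌈22619/599⌉ = 39 − 38 = 1
n=53: ⌈(54·430+259)/599⌉ − ⌈(53·430+259)/599⌉ = ⌈23479/599⌉ − ⌈23049/599⌉ = 40 − 39 = 1
n=54: ⌈(55·430+259)/599⌉ − ⌈(54·430+259)/599⌉ = ⌈23909/599⌉ − ⌈23479/599⌉ = 40 − 40 = 0
n=55: ⌈(56·430+259)/599⌉ − ⌈(55·430+259)/599⌉ = ⌈24339/599⌉ − ⌈23909/599⌉ = 41 − 40 = 1
n=56: ⌈(57·430+259)/599⌉ − ⌈(56·430+259)/599⌉ = ⌈24769/599⌉ − ⌈24339/599⌉ = 42 − 41 = 1
n=57: ⌈(58·430+259)/599⌉ − ⌈(57·430+259)/599⌉ = ⌈25199/599⌉ − ⌈24769/599⌉ = 43 − 42 = 1
n=58: ⌈(59·430+259)/599⌉ − ⌈(58·430+259)/599⌉ = ⌈25629/599⌉ − ⌈25199/599⌉ = 43 − 43 = 0
n=59: ⌈(60·430+259)/599⌉ − ⌈(59·430+259)/599⌉ = ⌈26059/599⌉ − ⌈25629/599⌉ = 44 − 43 = 1
n=60: ⌈(61·430+259)/599⌉ − ⌈(60·430+259)/599⌉ = ⌈26489/599⌉ − ⌈26059/599⌉ = 45 − 44 = 1
n=61: ⌈(62·430+259)/599⌉ − ⌈(61·430+259)/599⌉ = ⌈26919/599⌉ − ⌈26489/599⌉ = 45 − 45 = 0
n=62: ⌈(63·430+259)/599⌉ − ⌈(62·430+259)/599⌉ = ⌈27349/599⌉ − ⌈26919/599⌉ = 46 − 45 = 1
n=63: ⌈(64·430+259)/599⌉ − ⌈(63·430+259)/599⌉ = ⌈27779/599⌉ − ⌈27349/599⌉ = 47 − 46 = 1
n=64: ⌈(65·430+259)/599⌉ − ⌈(64·430+259)/599⌉ = ⌈28209/599⌉ − ⌈27779/599⌉ = 48 − 47 = 1
n=65: ⌈(66·430+259)/599⌉ − ⌈(65·430+259)/599⌉ = ⌈28639/599⌉ − ⌈28209/599⌉ = 48 − 48 = 0
n=66: ⌈(67·430+259)/599⌉ − ⌈(66·430+259)/599⌉ = ⌈29069/599⌉ − ⌈28639/599⌉ = 49 − 48 = 1
n=67: ⌈(68·430+259)/599⌉ − ⌈(67·430+259)/599⌉ = ⌈29499/599⌉ − ⌈29069/599⌉ = 50 − 49 = 1
n=68: ⌈(69·430+259)/599⌉ − ⌈(68·430+259)/599⌉ = ⌈29929/599⌉ − ⌈29499/599⌉ = 50 − 50 = 0
n=69: ⌈(70·430+259)/599⌉ − ⌈(69·430+259)/599⌉ = ⌈30359/599⌉ − ⌈29929/599⌉ = 51 − 50 = 1
n=70: ⌈(71·430+259)/599⌉ − ⌈(70·430+259)/599⌉ = ⌈30789/599⌉ − ⌈30359/599⌉ = 52 − 51 = 1
n=71: ⌈(72·430+259)/599⌉ − ⌈(71·430+259)/599⌉ = ⌈31219/599⌉ − ⌈30789/599⌉ = 53 − 52 = 1
n=72: ⌈(73·430+259)/599⌉ − ⌈(72·430+259)/599⌉ = ⌈31649/599⌉ − ⌈31219/599⌉ = 53 − 53 = 0
n=73: ⌈(74·430+259)/599⌉ − ⌈(73·430+259)/599⌉ = ⌈32079/599⌉ − ⌈31649/599⌉ = 54 − 53 = 1
n=74: ⌈(75·430+259)/599⌉ − ⌈(74·430+259)/599⌉ = ⌈32509/599⌉ − ⌈32079/599⌉ = 55 − 54 = 1
n=75: ⌈(76·430+259)/599⌉ − ⌈(75·430+259)/599⌉ = ⌈32939/599⌉ − ⌈32509/599⌉ = 55 − 55 = 0
n=76: ⌈(77·430+259)/599⌉ − ⌈(76·430+259)/599⌉ = ⌈33369/599⌉ − ⌈32939/599⌉ = 56 − 55 = 1
n=77: ⌈(78·430+259)/599⌉ − ⌈(77·430+259)/599⌉ = ⌈33799/599⌉ − ⌈33369/599⌉ = 57 − 56 = 1
n=78: ⌈(79·430+259)/599⌉ − ⌈(78·430+259)/599⌉ = ⌈34229/599⌉ − ⌈33799/599⌉ = 58 − 57 = 1
n=79: ⌈(80·430+259)/599⌉ − ⌈(79·430+259)/599⌉ = ⌈34659/599⌉ − ⌈34229/599⌉ = 58 − 58 = 0
n=80: ⌈(81·430+259)/599⌉ − ⌈(80·430+259)/599⌉ = ⌈35089/599⌉ − ⌈34659/599⌉ = 59 − 58 = 1
n=81: ⌈(82·430+259)/599⌉ − ⌈(81·430+259)/599⌉ = ⌈35519/599⌉ − ⌈35089/599⌉ = 60 − 59 = 1
n=82: ⌈(83·430+259)/599⌉ − ⌈(82·430+259)/599⌉ = ⌈35949/599⌉ − ⌈35519/599⌉ = 61 − 60 = 1
n=83: ⌈(84·430+259)/599⌉ − ⌈(83·430+259)/599⌉ = ⌈36379/599⌉ − ⌈35949/599⌉ = 61 − 61 = 0
n=84: ⌈(85·430+259)/599⌉ − ⌈(84·430+259)/599⌉ = ⌈36809/599⌉ − ⌈36379/599⌉ = 62 − 61 = 1
n=85: ⌈(86·430+259)/599⌉ − ⌈(85·430+259)/599⌉ = ⌈37239/599⌉ − ⌈36809/599⌉ = 63 − 62 = 1
n=86: ⌈(87·430+259)/599⌉ − ⌈(86·430+259)/599⌉ = ⌈37669/599⌉ − ⌈37239/599⌉ = 63 − 63 = 0
n=87: ⌈(88·430+259)/599⌉ − ⌈(87·430+259)/599⌉ = ⌈38099/599⌉ − ⌈37669/599⌉ = 64 − 63 = 1
n=88: ⌈(89·430+259)/599⌉ − ⌈(88·430+259)/599⌉ = ⌈38529/599⌉ − ⌈38099/599⌉ = 65 − 64 = 1
n=89: ⌈(90·430+259)/599⌉ − ⌈(89·430+259)/599⌉ = ⌈38959/599⌉ − ⌈38529/599⌉ = 66 − 65 = 1
n=90: ⌈(91·430+259)/599⌉ − ⌈(90·430+259)/599⌉ = ⌈39389/599⌉ − ⌈38959/599⌉ = 66 − 66 = 0

1011101101110110111011011101101110110111011101101110110111011011101101110110111011101101110
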